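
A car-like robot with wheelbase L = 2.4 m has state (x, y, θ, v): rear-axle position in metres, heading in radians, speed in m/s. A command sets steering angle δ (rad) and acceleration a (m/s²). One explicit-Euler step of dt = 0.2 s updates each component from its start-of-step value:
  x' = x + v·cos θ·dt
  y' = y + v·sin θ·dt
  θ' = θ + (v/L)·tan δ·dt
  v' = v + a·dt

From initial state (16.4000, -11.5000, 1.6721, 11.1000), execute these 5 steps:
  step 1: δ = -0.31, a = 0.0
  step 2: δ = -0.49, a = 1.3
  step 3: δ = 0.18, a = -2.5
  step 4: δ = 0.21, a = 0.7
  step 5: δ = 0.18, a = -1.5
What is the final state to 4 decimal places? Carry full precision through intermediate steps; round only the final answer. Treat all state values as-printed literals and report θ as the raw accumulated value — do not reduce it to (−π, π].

(19.8197, -1.3837, 1.4144, 10.7000)

after step 1 (δ=-0.31, a=0.0): (16.175490, -9.291382, 1.375797, 11.100000)
after step 2 (δ=-0.49, a=1.3): (16.605650, -7.113455, 0.882413, 11.360000)
after step 3 (δ=0.18, a=-2.5): (18.049028, -5.358849, 1.054678, 10.860000)
after step 4 (δ=0.21, a=0.7): (19.120928, -3.469771, 1.247571, 11.000000)
after step 5 (δ=0.18, a=-1.5): (19.819705, -1.383696, 1.414377, 10.700000)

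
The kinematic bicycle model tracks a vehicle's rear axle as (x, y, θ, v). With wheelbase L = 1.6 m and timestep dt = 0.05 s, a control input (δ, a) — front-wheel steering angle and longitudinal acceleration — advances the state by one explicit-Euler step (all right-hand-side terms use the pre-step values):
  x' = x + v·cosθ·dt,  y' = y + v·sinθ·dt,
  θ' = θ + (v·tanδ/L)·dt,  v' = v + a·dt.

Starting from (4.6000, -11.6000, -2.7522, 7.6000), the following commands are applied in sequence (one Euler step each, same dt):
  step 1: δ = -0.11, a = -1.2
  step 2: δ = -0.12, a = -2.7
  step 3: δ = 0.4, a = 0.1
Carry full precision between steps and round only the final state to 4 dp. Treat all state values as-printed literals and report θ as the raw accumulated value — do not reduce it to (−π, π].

after step 1 (δ=-0.11, a=-1.2): (4.248447, -11.744258, -2.778431, 7.540000)
after step 2 (δ=-0.12, a=-2.7): (3.896035, -11.878180, -2.806842, 7.405000)
after step 3 (δ=0.4, a=0.1): (3.546337, -11.999820, -2.709005, 7.410000)

(3.5463, -11.9998, -2.7090, 7.4100)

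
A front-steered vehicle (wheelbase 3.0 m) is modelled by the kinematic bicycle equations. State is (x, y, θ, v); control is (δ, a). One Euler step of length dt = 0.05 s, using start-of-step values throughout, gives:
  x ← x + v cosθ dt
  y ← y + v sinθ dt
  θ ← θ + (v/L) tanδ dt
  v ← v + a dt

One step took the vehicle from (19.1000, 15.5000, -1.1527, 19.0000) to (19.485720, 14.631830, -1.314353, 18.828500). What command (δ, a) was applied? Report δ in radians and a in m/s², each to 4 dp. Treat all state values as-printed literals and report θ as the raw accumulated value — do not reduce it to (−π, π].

δ = -0.4720, a = -3.4300

a = (v'−v)/dt = (-0.171500)/0.05 = -3.4300
Δθ = θ'−θ = -0.161653;  (v·dt/L) = 19.0000·0.05/3.0 = 0.316667
tan δ = Δθ·L/(v·dt) = -0.510483  →  δ = -0.4720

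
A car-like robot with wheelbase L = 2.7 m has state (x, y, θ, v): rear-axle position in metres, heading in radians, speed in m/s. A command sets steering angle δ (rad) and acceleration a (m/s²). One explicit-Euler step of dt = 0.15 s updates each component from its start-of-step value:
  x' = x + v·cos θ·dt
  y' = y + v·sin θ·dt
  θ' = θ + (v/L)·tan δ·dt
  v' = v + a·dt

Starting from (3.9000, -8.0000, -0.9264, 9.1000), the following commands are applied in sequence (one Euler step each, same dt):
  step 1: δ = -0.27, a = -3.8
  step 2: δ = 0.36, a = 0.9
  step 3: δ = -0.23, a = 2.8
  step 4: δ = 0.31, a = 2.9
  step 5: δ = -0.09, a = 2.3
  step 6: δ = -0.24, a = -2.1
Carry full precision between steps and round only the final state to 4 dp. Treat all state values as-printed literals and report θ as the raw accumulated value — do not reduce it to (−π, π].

after step 1 (δ=-0.27, a=-3.8): (4.719977, -9.091266, -1.066317, 8.530000)
after step 2 (δ=0.36, a=0.9): (5.338426, -10.211374, -0.887943, 8.665000)
after step 3 (δ=-0.23, a=2.8): (6.158580, -11.219689, -1.000657, 9.085000)
after step 4 (δ=0.31, a=2.9): (6.894123, -12.366887, -0.838981, 9.520000)
after step 5 (δ=-0.09, a=2.3): (7.848343, -13.429266, -0.886710, 9.865000)
after step 6 (δ=-0.24, a=-2.1): (8.783493, -14.576067, -1.020828, 9.550000)

(8.7835, -14.5761, -1.0208, 9.5500)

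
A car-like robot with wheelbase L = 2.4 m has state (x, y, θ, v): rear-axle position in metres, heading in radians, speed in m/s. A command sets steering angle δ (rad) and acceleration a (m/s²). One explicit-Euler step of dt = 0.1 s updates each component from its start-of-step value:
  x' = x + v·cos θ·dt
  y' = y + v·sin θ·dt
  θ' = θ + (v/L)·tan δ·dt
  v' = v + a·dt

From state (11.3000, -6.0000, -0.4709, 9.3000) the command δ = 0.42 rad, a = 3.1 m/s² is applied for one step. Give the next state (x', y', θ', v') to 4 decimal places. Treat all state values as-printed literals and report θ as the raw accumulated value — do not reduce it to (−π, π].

x' = 11.3000 + 9.3000·cos(-0.4709)·0.1 = 12.1288
y' = -6.0000 + 9.3000·sin(-0.4709)·0.1 = -6.4219
θ' = -0.4709 + (9.3000/2.4)·tan(0.42)·0.1 = -0.2979
v' = 9.3000 + 3.1000·0.1 = 9.6100

(12.1288, -6.4219, -0.2979, 9.6100)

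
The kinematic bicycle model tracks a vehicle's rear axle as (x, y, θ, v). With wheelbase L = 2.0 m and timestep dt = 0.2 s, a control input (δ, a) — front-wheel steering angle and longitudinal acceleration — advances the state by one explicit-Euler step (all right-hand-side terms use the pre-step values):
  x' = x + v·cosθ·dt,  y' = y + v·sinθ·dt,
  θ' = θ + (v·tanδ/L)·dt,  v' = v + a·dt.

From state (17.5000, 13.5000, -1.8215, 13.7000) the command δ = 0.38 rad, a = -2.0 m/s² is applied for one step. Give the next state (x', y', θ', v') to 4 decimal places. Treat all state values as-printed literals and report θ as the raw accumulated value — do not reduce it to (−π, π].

(16.8202, 10.8457, -1.2743, 13.3000)

x' = 17.5000 + 13.7000·cos(-1.8215)·0.2 = 16.8202
y' = 13.5000 + 13.7000·sin(-1.8215)·0.2 = 10.8457
θ' = -1.8215 + (13.7000/2.0)·tan(0.38)·0.2 = -1.2743
v' = 13.7000 − 2.0000·0.2 = 13.3000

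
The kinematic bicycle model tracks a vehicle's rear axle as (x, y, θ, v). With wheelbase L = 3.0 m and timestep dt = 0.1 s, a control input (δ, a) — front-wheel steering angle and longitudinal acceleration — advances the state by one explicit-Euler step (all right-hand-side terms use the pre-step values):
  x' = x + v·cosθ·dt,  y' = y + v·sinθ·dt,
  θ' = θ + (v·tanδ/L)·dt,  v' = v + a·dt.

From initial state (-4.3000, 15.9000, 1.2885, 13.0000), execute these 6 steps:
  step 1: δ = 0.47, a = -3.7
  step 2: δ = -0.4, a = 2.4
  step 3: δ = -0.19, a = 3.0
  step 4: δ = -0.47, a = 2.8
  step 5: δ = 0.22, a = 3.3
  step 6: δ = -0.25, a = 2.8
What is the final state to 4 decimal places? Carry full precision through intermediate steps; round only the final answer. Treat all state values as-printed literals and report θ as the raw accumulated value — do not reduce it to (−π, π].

after step 1 (δ=0.47, a=-3.7): (-3.937870, 17.148544, 1.508619, 12.630000)
after step 2 (δ=-0.4, a=2.4): (-3.859390, 18.409103, 1.330623, 12.870000)
after step 3 (δ=-0.19, a=3.0): (-3.553249, 19.659162, 1.248117, 13.170000)
after step 4 (δ=-0.47, a=2.8): (-3.135618, 20.908191, 1.025120, 13.450000)
after step 5 (δ=0.22, a=3.3): (-2.437568, 22.057865, 1.125376, 13.780000)
after step 6 (δ=-0.25, a=2.8): (-1.843875, 23.301414, 1.008089, 14.060000)

(-1.8439, 23.3014, 1.0081, 14.0600)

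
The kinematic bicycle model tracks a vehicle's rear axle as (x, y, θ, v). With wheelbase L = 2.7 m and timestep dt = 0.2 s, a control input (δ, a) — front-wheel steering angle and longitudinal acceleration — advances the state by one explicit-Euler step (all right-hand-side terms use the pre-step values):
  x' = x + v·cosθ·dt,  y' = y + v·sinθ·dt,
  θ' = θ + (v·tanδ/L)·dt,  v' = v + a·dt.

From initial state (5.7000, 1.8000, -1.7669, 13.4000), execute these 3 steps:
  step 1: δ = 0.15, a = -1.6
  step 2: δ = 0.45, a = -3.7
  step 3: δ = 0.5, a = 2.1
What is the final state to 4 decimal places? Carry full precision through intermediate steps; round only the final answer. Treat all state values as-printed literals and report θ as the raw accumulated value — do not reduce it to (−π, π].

after step 1 (δ=0.15, a=-1.6): (5.177804, -0.828633, -1.616884, 13.080000)
after step 2 (δ=0.45, a=-3.7): (5.057281, -3.441855, -1.148858, 12.340000)
after step 3 (δ=0.5, a=2.1): (6.068001, -5.693403, -0.649497, 12.760000)

(6.0680, -5.6934, -0.6495, 12.7600)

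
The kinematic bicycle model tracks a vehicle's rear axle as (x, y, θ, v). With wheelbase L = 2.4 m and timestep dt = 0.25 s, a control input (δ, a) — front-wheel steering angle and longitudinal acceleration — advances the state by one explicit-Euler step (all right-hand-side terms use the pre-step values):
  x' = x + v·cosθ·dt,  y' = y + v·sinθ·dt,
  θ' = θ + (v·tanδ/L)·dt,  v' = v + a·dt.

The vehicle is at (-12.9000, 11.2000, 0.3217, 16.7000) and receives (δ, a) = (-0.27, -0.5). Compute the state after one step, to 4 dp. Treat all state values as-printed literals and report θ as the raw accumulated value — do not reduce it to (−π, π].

x' = -12.9000 + 16.7000·cos(0.3217)·0.25 = -8.9392
y' = 11.2000 + 16.7000·sin(0.3217)·0.25 = 12.5201
θ' = 0.3217 + (16.7000/2.4)·tan(-0.27)·0.25 = -0.1597
v' = 16.7000 − 0.5000·0.25 = 16.5750

(-8.9392, 12.5201, -0.1597, 16.5750)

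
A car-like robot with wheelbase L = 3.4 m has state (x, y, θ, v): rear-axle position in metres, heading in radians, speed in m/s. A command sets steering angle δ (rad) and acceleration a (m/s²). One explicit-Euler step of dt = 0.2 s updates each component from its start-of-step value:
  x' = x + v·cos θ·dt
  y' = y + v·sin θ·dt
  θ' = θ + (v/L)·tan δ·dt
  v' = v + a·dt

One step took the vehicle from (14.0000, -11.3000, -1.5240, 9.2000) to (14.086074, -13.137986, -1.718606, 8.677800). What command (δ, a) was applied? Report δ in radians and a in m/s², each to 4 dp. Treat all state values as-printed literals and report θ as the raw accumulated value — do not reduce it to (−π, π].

a = (v'−v)/dt = (-0.522200)/0.2 = -2.6110
Δθ = θ'−θ = -0.194606;  (v·dt/L) = 9.2000·0.2/3.4 = 0.541176
tan δ = Δθ·L/(v·dt) = -0.359598  →  δ = -0.3452

δ = -0.3452, a = -2.6110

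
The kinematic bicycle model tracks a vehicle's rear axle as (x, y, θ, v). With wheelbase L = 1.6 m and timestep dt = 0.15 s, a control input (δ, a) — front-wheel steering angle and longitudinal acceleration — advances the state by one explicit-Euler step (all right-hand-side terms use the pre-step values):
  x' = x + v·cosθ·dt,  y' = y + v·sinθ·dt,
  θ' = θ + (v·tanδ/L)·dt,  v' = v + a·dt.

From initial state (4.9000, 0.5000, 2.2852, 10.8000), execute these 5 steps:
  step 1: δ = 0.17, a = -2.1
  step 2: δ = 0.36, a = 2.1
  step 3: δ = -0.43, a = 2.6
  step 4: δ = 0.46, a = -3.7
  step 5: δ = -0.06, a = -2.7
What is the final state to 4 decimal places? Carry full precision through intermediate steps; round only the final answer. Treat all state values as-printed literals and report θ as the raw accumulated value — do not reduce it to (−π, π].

(-1.6629, 4.7968, 2.8245, 10.2300)

after step 1 (δ=0.17, a=-2.1): (3.838629, 1.723884, 2.459003, 10.485000)
after step 2 (δ=0.36, a=2.1): (2.618267, 2.715983, 2.828995, 10.800000)
after step 3 (δ=-0.43, a=2.6): (1.076776, 3.214184, 2.364641, 11.190000)
after step 4 (δ=0.46, a=-3.7): (-0.120085, 4.390995, 2.884398, 10.635000)
after step 5 (δ=-0.06, a=-2.7): (-1.662863, 4.796777, 2.824504, 10.230000)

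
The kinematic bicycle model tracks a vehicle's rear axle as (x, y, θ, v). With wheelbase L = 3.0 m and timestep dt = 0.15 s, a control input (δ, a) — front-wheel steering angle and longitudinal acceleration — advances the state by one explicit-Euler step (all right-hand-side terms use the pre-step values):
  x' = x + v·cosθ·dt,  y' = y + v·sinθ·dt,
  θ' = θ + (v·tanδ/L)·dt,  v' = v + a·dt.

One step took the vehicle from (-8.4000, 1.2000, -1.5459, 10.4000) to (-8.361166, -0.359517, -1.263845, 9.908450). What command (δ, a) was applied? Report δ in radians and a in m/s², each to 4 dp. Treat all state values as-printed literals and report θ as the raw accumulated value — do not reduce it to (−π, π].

δ = 0.4970, a = -3.2770

a = (v'−v)/dt = (-0.491550)/0.15 = -3.2770
Δθ = θ'−θ = 0.282055;  (v·dt/L) = 10.4000·0.15/3.0 = 0.520000
tan δ = Δθ·L/(v·dt) = 0.542413  →  δ = 0.4970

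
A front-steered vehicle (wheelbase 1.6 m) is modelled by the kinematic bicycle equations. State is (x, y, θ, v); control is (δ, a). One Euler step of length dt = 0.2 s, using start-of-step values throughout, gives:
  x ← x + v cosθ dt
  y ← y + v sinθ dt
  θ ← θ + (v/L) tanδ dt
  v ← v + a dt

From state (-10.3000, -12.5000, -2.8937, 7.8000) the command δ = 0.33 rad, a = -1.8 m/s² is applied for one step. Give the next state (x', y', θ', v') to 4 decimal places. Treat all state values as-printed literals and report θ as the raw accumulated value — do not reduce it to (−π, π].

x' = -10.3000 + 7.8000·cos(-2.8937)·0.2 = -11.8123
y' = -12.5000 + 7.8000·sin(-2.8937)·0.2 = -12.8828
θ' = -2.8937 + (7.8000/1.6)·tan(0.33)·0.2 = -2.5597
v' = 7.8000 − 1.8000·0.2 = 7.4400

(-11.8123, -12.8828, -2.5597, 7.4400)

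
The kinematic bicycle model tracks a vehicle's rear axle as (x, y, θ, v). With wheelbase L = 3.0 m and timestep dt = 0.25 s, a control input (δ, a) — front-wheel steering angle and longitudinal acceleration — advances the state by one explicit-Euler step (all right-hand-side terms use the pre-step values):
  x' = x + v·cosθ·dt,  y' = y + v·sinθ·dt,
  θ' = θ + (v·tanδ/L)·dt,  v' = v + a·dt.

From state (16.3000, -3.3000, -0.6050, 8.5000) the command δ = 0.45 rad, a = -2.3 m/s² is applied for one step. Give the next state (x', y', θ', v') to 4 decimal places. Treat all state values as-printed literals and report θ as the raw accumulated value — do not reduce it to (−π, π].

x' = 16.3000 + 8.5000·cos(-0.6050)·0.25 = 18.0478
y' = -3.3000 + 8.5000·sin(-0.6050)·0.25 = -4.5086
θ' = -0.6050 + (8.5000/3.0)·tan(0.45)·0.25 = -0.2628
v' = 8.5000 − 2.3000·0.25 = 7.9250

(18.0478, -4.5086, -0.2628, 7.9250)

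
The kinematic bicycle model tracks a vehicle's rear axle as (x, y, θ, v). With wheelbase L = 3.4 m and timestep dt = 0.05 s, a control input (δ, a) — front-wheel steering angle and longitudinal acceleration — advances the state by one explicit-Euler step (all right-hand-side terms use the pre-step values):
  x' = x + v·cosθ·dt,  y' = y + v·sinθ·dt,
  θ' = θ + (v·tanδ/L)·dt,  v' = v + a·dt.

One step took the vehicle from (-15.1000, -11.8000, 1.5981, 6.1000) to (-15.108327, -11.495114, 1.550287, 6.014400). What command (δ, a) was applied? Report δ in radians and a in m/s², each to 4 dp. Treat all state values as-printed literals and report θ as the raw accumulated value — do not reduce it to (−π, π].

a = (v'−v)/dt = (-0.085600)/0.05 = -1.7120
Δθ = θ'−θ = -0.047813;  (v·dt/L) = 6.1000·0.05/3.4 = 0.089706
tan δ = Δθ·L/(v·dt) = -0.532997  →  δ = -0.4897

δ = -0.4897, a = -1.7120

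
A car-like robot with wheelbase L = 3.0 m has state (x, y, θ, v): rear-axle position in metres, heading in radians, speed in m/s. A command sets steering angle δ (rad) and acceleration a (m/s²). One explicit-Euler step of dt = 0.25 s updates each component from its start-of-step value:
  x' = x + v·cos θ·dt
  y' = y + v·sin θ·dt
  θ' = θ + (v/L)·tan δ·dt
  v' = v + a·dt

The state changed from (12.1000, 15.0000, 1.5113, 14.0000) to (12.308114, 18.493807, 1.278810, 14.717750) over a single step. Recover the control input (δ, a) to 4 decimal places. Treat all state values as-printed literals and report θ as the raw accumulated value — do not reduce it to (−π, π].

a = (v'−v)/dt = (0.717750)/0.25 = 2.8710
Δθ = θ'−θ = -0.232490;  (v·dt/L) = 14.0000·0.25/3.0 = 1.166667
tan δ = Δθ·L/(v·dt) = -0.199277  →  δ = -0.1967

δ = -0.1967, a = 2.8710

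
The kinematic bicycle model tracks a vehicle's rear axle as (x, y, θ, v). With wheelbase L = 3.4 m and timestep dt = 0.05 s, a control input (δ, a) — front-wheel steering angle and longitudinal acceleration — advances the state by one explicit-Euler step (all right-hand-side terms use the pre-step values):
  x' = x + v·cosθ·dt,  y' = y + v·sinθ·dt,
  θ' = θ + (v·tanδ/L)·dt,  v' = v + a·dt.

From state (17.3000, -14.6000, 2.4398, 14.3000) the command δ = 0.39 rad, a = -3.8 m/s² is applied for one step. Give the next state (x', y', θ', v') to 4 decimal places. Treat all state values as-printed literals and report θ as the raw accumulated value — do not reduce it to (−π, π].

x' = 17.3000 + 14.3000·cos(2.4398)·0.05 = 16.7540
y' = -14.6000 + 14.3000·sin(2.4398)·0.05 = -14.1384
θ' = 2.4398 + (14.3000/3.4)·tan(0.39)·0.05 = 2.5262
v' = 14.3000 − 3.8000·0.05 = 14.1100

(16.7540, -14.1384, 2.5262, 14.1100)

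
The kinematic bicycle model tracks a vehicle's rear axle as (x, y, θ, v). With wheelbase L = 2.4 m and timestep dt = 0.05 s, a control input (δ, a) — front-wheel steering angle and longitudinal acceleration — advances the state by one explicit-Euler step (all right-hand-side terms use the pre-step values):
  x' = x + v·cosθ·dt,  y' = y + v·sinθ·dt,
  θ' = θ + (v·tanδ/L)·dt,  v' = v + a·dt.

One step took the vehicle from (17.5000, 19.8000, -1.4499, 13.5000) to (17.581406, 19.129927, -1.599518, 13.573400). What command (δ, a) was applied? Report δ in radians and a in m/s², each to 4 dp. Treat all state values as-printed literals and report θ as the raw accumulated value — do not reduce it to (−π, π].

δ = -0.4889, a = 1.4680

a = (v'−v)/dt = (0.073400)/0.05 = 1.4680
Δθ = θ'−θ = -0.149618;  (v·dt/L) = 13.5000·0.05/2.4 = 0.281250
tan δ = Δθ·L/(v·dt) = -0.531975  →  δ = -0.4889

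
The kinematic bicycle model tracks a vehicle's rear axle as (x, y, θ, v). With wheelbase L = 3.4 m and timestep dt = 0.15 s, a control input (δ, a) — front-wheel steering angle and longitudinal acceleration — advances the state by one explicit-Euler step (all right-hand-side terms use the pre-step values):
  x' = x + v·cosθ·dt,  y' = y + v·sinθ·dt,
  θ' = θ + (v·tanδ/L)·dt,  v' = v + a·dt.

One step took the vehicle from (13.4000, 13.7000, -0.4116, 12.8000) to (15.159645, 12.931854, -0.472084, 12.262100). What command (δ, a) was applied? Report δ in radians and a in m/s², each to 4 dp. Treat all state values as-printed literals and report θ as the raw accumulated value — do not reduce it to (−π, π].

a = (v'−v)/dt = (-0.537900)/0.15 = -3.5860
Δθ = θ'−θ = -0.060484;  (v·dt/L) = 12.8000·0.15/3.4 = 0.564706
tan δ = Δθ·L/(v·dt) = -0.107107  →  δ = -0.1067

δ = -0.1067, a = -3.5860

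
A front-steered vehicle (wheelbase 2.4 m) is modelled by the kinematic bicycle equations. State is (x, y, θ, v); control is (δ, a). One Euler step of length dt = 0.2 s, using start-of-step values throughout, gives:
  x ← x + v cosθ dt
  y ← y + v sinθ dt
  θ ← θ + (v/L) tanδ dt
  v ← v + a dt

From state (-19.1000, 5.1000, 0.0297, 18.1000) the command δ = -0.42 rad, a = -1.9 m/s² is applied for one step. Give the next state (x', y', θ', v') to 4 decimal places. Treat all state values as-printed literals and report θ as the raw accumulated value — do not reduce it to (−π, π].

x' = -19.1000 + 18.1000·cos(0.0297)·0.2 = -15.4816
y' = 5.1000 + 18.1000·sin(0.0297)·0.2 = 5.2075
θ' = 0.0297 + (18.1000/2.4)·tan(-0.42)·0.2 = -0.6439
v' = 18.1000 − 1.9000·0.2 = 17.7200

(-15.4816, 5.2075, -0.6439, 17.7200)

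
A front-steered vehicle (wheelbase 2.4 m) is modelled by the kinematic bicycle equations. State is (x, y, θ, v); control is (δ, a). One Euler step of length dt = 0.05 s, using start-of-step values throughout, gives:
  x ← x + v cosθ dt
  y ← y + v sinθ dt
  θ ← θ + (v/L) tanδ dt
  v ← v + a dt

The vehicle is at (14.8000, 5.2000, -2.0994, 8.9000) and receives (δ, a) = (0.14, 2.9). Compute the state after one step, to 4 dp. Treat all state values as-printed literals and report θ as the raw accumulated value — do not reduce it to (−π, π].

(14.5756, 4.8157, -2.0733, 9.0450)

x' = 14.8000 + 8.9000·cos(-2.0994)·0.05 = 14.5756
y' = 5.2000 + 8.9000·sin(-2.0994)·0.05 = 4.8157
θ' = -2.0994 + (8.9000/2.4)·tan(0.14)·0.05 = -2.0733
v' = 8.9000 + 2.9000·0.05 = 9.0450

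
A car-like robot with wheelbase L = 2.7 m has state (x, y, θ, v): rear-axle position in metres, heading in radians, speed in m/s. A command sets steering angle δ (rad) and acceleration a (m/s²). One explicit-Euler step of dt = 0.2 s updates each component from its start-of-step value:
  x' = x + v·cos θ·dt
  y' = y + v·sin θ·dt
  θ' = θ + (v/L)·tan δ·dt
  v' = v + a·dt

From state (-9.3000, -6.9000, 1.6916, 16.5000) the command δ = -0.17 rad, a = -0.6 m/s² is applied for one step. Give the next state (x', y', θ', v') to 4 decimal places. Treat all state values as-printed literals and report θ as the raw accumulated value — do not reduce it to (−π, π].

x' = -9.3000 + 16.5000·cos(1.6916)·0.2 = -9.6977
y' = -6.9000 + 16.5000·sin(1.6916)·0.2 = -3.6241
θ' = 1.6916 + (16.5000/2.7)·tan(-0.17)·0.2 = 1.4818
v' = 16.5000 − 0.6000·0.2 = 16.3800

(-9.6977, -3.6241, 1.4818, 16.3800)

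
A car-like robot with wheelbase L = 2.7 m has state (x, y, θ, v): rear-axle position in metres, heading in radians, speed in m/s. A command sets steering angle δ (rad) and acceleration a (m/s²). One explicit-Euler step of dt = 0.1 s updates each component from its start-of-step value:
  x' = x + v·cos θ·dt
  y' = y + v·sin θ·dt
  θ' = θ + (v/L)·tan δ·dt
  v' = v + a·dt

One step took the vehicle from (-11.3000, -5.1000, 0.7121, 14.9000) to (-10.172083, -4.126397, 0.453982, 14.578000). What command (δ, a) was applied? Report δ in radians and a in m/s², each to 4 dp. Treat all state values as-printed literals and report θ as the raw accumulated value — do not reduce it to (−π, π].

a = (v'−v)/dt = (-0.322000)/0.1 = -3.2200
Δθ = θ'−θ = -0.258118;  (v·dt/L) = 14.9000·0.1/2.7 = 0.551852
tan δ = Δθ·L/(v·dt) = -0.467731  →  δ = -0.4375

δ = -0.4375, a = -3.2200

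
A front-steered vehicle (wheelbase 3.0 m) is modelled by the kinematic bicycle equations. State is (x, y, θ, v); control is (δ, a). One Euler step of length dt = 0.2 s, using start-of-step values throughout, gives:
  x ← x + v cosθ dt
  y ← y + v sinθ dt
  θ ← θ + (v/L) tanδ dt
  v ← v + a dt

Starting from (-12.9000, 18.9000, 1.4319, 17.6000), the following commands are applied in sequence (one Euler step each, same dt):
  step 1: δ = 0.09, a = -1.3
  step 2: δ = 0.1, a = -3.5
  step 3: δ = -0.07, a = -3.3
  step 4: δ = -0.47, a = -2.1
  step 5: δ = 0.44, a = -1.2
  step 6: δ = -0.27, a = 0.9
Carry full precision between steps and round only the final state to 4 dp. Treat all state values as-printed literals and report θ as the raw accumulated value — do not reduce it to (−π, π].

after step 1 (δ=0.09, a=-1.3): (-12.412655, 22.386100, 1.537786, 17.340000)
after step 2 (δ=0.1, a=-3.5): (-12.298197, 25.852211, 1.653773, 16.640000)
after step 3 (δ=-0.07, a=-3.3): (-12.574026, 29.168761, 1.575993, 15.980000)
after step 4 (δ=-0.47, a=-2.1): (-12.590633, 32.364718, 1.034840, 15.560000)
after step 5 (δ=0.44, a=-1.2): (-11.001447, 35.040354, 1.523196, 15.320000)
after step 6 (δ=-0.27, a=0.9): (-10.855654, 38.100884, 1.240534, 15.500000)

(-10.8557, 38.1009, 1.2405, 15.5000)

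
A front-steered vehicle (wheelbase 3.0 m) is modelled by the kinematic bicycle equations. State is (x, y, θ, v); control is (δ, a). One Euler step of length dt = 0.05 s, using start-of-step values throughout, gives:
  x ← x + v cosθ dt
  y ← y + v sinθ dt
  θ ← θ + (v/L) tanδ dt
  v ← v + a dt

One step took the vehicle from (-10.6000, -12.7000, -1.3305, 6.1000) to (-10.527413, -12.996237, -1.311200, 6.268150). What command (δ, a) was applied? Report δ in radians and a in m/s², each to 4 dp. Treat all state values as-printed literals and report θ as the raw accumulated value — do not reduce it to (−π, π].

a = (v'−v)/dt = (0.168150)/0.05 = 3.3630
Δθ = θ'−θ = 0.019300;  (v·dt/L) = 6.1000·0.05/3.0 = 0.101667
tan δ = Δθ·L/(v·dt) = 0.189836  →  δ = 0.1876

δ = 0.1876, a = 3.3630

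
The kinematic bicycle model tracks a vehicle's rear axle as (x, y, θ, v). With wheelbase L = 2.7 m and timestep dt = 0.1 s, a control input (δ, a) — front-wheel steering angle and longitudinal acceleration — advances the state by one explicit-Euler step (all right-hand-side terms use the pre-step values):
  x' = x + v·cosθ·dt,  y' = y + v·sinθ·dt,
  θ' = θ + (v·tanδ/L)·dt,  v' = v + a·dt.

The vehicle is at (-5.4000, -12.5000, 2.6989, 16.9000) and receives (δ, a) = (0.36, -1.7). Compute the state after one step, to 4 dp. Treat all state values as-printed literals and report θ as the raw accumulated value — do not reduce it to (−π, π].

x' = -5.4000 + 16.9000·cos(2.6989)·0.1 = -6.9271
y' = -12.5000 + 16.9000·sin(2.6989)·0.1 = -11.7760
θ' = 2.6989 + (16.9000/2.7)·tan(0.36)·0.1 = 2.9345
v' = 16.9000 − 1.7000·0.1 = 16.7300

(-6.9271, -11.7760, 2.9345, 16.7300)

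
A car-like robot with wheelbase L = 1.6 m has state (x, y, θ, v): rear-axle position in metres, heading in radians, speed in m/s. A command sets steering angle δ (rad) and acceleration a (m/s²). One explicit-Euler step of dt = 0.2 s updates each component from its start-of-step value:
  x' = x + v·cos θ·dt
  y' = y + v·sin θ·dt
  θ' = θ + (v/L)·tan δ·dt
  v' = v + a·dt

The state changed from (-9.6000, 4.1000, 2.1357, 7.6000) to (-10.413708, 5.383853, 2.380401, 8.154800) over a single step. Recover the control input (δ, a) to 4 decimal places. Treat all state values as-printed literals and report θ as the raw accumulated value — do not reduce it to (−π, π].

δ = 0.2521, a = 2.7740

a = (v'−v)/dt = (0.554800)/0.2 = 2.7740
Δθ = θ'−θ = 0.244701;  (v·dt/L) = 7.6000·0.2/1.6 = 0.950000
tan δ = Δθ·L/(v·dt) = 0.257580  →  δ = 0.2521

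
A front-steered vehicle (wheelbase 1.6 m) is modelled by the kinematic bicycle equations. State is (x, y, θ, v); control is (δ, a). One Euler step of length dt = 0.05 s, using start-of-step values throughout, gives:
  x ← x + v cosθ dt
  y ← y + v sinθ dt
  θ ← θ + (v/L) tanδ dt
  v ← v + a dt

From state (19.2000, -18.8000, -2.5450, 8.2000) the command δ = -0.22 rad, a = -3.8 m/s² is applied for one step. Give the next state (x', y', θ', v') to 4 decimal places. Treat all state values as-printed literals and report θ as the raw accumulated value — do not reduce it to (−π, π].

(18.8608, -19.0303, -2.6023, 8.0100)

x' = 19.2000 + 8.2000·cos(-2.5450)·0.05 = 18.8608
y' = -18.8000 + 8.2000·sin(-2.5450)·0.05 = -19.0303
θ' = -2.5450 + (8.2000/1.6)·tan(-0.22)·0.05 = -2.6023
v' = 8.2000 − 3.8000·0.05 = 8.0100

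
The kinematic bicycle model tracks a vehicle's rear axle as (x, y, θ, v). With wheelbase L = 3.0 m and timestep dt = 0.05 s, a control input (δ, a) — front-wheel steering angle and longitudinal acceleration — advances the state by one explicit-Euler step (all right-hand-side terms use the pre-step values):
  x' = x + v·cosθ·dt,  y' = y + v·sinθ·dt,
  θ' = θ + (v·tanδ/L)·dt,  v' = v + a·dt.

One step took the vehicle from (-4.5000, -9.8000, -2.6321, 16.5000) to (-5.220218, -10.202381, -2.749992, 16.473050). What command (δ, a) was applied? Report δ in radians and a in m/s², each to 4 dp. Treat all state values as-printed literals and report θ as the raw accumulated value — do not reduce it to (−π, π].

a = (v'−v)/dt = (-0.026950)/0.05 = -0.5390
Δθ = θ'−θ = -0.117892;  (v·dt/L) = 16.5000·0.05/3.0 = 0.275000
tan δ = Δθ·L/(v·dt) = -0.428698  →  δ = -0.4050

δ = -0.4050, a = -0.5390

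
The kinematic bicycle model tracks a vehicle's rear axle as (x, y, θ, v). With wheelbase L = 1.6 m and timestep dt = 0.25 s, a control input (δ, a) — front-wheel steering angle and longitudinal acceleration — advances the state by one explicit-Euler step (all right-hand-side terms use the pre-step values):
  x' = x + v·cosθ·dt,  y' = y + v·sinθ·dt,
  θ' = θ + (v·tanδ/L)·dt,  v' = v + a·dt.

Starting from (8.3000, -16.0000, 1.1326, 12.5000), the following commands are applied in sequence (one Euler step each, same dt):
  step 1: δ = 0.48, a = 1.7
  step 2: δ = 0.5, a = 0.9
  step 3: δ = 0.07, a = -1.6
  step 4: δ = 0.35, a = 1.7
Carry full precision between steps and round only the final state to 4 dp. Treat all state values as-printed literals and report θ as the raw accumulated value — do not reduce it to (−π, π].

after step 1 (δ=0.48, a=1.7): (9.625959, -13.170255, 2.149418, 12.925000)
after step 2 (δ=0.5, a=0.9): (7.858884, -10.464997, 3.252693, 13.150000)
after step 3 (δ=0.07, a=-1.6): (4.591652, -10.829488, 3.396757, 12.750000)
after step 4 (δ=0.35, a=1.7): (1.507357, -11.634026, 4.123962, 13.175000)

(1.5074, -11.6340, 4.1240, 13.1750)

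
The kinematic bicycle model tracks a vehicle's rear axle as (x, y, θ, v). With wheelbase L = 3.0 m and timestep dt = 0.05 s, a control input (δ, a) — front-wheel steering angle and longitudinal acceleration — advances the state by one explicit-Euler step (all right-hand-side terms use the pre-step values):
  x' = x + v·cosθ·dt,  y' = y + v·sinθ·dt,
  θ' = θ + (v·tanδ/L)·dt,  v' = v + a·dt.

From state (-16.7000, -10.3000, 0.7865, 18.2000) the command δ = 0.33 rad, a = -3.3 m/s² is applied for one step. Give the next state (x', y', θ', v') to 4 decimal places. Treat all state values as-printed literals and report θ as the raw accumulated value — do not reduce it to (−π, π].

(-16.0572, -9.6558, 0.8904, 18.0350)

x' = -16.7000 + 18.2000·cos(0.7865)·0.05 = -16.0572
y' = -10.3000 + 18.2000·sin(0.7865)·0.05 = -9.6558
θ' = 0.7865 + (18.2000/3.0)·tan(0.33)·0.05 = 0.8904
v' = 18.2000 − 3.3000·0.05 = 18.0350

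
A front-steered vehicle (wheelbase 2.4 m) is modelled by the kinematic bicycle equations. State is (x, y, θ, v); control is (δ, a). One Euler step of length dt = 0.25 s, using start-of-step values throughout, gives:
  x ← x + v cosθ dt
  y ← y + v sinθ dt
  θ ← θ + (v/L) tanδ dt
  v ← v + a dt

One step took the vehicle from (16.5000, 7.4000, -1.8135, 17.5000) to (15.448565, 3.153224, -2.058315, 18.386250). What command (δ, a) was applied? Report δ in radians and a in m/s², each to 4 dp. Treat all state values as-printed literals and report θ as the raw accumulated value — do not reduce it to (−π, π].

δ = -0.1335, a = 3.5450

a = (v'−v)/dt = (0.886250)/0.25 = 3.5450
Δθ = θ'−θ = -0.244815;  (v·dt/L) = 17.5000·0.25/2.4 = 1.822917
tan δ = Δθ·L/(v·dt) = -0.134299  →  δ = -0.1335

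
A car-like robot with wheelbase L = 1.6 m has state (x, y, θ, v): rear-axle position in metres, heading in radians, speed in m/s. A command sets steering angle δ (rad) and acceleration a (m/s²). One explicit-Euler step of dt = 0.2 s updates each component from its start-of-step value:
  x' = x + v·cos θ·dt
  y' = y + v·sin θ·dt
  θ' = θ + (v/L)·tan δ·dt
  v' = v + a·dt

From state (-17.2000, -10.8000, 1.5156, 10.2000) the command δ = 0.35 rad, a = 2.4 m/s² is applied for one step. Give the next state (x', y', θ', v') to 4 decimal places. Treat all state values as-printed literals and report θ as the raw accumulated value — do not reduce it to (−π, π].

x' = -17.2000 + 10.2000·cos(1.5156)·0.2 = -17.0875
y' = -10.8000 + 10.2000·sin(1.5156)·0.2 = -8.7631
θ' = 1.5156 + (10.2000/1.6)·tan(0.35)·0.2 = 1.9810
v' = 10.2000 + 2.4000·0.2 = 10.6800

(-17.0875, -8.7631, 1.9810, 10.6800)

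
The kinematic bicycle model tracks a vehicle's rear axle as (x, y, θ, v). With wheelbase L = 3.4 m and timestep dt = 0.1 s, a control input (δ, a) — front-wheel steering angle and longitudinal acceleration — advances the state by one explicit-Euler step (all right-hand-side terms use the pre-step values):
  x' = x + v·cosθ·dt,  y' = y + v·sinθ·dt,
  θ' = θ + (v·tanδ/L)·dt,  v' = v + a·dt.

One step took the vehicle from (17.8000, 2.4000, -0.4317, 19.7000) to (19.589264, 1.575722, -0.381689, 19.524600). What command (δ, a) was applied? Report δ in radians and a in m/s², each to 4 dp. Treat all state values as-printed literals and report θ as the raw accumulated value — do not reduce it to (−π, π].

a = (v'−v)/dt = (-0.175400)/0.1 = -1.7540
Δθ = θ'−θ = 0.050011;  (v·dt/L) = 19.7000·0.1/3.4 = 0.579412
tan δ = Δθ·L/(v·dt) = 0.086313  →  δ = 0.0861

δ = 0.0861, a = -1.7540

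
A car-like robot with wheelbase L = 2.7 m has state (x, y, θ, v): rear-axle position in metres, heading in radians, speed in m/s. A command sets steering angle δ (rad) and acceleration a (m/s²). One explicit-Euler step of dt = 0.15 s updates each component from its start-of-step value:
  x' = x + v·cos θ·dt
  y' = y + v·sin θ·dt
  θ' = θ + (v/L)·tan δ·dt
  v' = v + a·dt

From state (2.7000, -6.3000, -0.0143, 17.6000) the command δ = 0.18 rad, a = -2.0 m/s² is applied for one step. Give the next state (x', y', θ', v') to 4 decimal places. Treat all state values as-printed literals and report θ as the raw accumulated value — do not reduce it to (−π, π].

x' = 2.7000 + 17.6000·cos(-0.0143)·0.15 = 5.3397
y' = -6.3000 + 17.6000·sin(-0.0143)·0.15 = -6.3378
θ' = -0.0143 + (17.6000/2.7)·tan(0.18)·0.15 = 0.1636
v' = 17.6000 − 2.0000·0.15 = 17.3000

(5.3397, -6.3378, 0.1636, 17.3000)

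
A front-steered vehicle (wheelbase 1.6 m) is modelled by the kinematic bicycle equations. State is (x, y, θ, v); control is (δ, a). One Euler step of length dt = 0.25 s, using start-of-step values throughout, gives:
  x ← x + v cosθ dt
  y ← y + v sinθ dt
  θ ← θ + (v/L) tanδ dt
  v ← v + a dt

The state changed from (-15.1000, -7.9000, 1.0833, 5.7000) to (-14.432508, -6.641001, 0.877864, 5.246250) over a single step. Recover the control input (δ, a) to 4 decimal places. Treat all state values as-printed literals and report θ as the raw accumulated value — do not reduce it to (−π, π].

δ = -0.2267, a = -1.8150

a = (v'−v)/dt = (-0.453750)/0.25 = -1.8150
Δθ = θ'−θ = -0.205436;  (v·dt/L) = 5.7000·0.25/1.6 = 0.890625
tan δ = Δθ·L/(v·dt) = -0.230665  →  δ = -0.2267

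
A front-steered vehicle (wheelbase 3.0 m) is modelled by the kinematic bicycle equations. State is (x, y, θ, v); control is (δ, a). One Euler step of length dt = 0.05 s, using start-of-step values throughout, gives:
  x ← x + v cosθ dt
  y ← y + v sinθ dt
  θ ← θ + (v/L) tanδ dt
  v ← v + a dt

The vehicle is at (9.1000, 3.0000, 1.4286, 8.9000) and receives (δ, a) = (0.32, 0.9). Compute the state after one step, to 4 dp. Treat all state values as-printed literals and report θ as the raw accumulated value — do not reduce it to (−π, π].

(9.1631, 3.4405, 1.4778, 8.9450)

x' = 9.1000 + 8.9000·cos(1.4286)·0.05 = 9.1631
y' = 3.0000 + 8.9000·sin(1.4286)·0.05 = 3.4405
θ' = 1.4286 + (8.9000/3.0)·tan(0.32)·0.05 = 1.4778
v' = 8.9000 + 0.9000·0.05 = 8.9450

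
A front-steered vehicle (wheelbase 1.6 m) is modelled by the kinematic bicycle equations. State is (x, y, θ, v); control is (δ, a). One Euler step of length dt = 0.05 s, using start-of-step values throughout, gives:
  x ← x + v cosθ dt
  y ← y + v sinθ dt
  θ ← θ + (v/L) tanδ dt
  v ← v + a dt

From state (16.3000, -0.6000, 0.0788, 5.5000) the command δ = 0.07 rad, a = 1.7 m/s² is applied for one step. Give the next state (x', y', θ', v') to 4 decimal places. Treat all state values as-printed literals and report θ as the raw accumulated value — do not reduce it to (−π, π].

(16.5741, -0.5784, 0.0909, 5.5850)

x' = 16.3000 + 5.5000·cos(0.0788)·0.05 = 16.5741
y' = -0.6000 + 5.5000·sin(0.0788)·0.05 = -0.5784
θ' = 0.0788 + (5.5000/1.6)·tan(0.07)·0.05 = 0.0909
v' = 5.5000 + 1.7000·0.05 = 5.5850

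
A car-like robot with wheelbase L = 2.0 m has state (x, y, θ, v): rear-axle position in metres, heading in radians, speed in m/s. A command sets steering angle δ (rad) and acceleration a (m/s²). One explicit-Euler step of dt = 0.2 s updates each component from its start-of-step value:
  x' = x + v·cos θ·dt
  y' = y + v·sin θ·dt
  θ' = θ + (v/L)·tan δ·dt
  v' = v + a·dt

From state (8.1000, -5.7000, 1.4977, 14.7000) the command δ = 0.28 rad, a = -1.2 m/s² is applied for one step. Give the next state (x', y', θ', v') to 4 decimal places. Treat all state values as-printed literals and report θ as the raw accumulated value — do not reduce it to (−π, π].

x' = 8.1000 + 14.7000·cos(1.4977)·0.2 = 8.3147
y' = -5.7000 + 14.7000·sin(1.4977)·0.2 = -2.7679
θ' = 1.4977 + (14.7000/2.0)·tan(0.28)·0.2 = 1.9204
v' = 14.7000 − 1.2000·0.2 = 14.4600

(8.3147, -2.7679, 1.9204, 14.4600)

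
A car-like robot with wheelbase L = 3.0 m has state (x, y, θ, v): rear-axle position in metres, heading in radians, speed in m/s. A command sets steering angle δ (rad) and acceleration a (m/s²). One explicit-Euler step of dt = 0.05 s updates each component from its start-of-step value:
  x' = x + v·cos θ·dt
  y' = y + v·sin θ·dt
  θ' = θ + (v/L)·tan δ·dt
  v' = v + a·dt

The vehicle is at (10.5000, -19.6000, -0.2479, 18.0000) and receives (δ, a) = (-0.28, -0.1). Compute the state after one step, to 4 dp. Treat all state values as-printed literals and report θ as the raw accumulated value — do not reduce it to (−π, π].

(11.3725, -19.8208, -0.3342, 17.9950)

x' = 10.5000 + 18.0000·cos(-0.2479)·0.05 = 11.3725
y' = -19.6000 + 18.0000·sin(-0.2479)·0.05 = -19.8208
θ' = -0.2479 + (18.0000/3.0)·tan(-0.28)·0.05 = -0.3342
v' = 18.0000 − 0.1000·0.05 = 17.9950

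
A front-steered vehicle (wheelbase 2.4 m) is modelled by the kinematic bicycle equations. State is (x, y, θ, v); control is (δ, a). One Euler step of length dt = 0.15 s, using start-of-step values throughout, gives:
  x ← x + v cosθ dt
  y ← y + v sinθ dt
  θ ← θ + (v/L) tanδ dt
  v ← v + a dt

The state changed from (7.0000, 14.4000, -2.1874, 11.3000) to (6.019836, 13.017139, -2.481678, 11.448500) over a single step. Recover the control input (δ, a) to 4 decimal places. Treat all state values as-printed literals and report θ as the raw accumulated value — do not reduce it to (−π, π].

δ = -0.3948, a = 0.9900

a = (v'−v)/dt = (0.148500)/0.15 = 0.9900
Δθ = θ'−θ = -0.294278;  (v·dt/L) = 11.3000·0.15/2.4 = 0.706250
tan δ = Δθ·L/(v·dt) = -0.416677  →  δ = -0.3948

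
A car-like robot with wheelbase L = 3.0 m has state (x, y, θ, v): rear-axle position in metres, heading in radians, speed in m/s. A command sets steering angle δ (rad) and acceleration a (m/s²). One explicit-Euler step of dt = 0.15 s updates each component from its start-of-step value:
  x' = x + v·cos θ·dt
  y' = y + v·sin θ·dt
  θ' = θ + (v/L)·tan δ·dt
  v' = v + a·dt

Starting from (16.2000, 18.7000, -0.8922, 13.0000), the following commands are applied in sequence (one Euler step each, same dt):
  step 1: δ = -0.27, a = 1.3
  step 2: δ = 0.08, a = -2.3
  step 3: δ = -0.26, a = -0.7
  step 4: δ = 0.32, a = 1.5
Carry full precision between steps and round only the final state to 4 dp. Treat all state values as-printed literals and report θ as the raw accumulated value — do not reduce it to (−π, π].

(20.0911, 12.0273, -0.9789, 12.9700)

after step 1 (δ=-0.27, a=1.3): (17.424017, 17.182014, -1.072093, 13.195000)
after step 2 (δ=0.08, a=-2.3): (18.370667, 15.443830, -1.019200, 12.850000)
after step 3 (δ=-0.26, a=-0.7): (19.380769, 13.802199, -1.190119, 12.745000)
after step 4 (δ=0.32, a=1.5): (20.091079, 12.027305, -0.978941, 12.970000)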